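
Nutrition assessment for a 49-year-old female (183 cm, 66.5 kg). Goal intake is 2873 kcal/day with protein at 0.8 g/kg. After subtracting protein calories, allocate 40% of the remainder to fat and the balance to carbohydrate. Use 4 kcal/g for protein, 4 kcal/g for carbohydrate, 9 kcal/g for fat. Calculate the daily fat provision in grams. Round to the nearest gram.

118 g/day

Protein = 0.8 × 66.5 = 53.2 g → 53.2 × 4 = 212.8 kcal.
Non-protein calories = 2873 − 212.8 = 2660.2 kcal.
Fat: 40% × 2660.2 = 1064.08 kcal; carbohydrate: 1596.12 kcal.
Fat: 1064.08 kcal ÷ 9 kcal/g = 118.2311 g.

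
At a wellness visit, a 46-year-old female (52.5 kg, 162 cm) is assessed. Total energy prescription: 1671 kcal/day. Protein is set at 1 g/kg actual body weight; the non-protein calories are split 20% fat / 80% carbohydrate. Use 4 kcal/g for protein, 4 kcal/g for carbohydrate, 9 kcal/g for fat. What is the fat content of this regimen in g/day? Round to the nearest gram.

32 g/day

Protein = 1 × 52.5 = 52.5 g → 52.5 × 4 = 210 kcal.
Non-protein calories = 1671 − 210 = 1461 kcal.
Fat: 20% × 1461 = 292.2 kcal; carbohydrate: 1168.8 kcal.
Fat: 292.2 kcal ÷ 9 kcal/g = 32.4667 g.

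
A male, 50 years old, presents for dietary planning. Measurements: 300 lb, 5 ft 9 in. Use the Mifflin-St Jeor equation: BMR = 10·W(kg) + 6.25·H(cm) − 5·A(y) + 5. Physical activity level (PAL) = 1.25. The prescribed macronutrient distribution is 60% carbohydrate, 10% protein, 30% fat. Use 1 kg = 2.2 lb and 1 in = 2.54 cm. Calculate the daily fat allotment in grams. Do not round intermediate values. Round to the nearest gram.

Convert to metric: weight = 300 ÷ 2.2 = 136.3636 kg; height = (5×12 + 9) × 2.54 = 69 × 2.54 = 175.26 cm.
Mifflin-St Jeor (male): BMR = 10(136.3636) + 6.25(175.26) − 5(50) + 5 = 1363.6364 + 1095.375 − 250 + 5 = 2214.0114 kcal/day.
TEE = 2214.0114 × 1.25 = 2767.5142 kcal/day.
Fat energy = 30% × 2767.5142 = 830.2543 kcal.
Fat = 830.2543 ÷ 9 kcal/g = 92.2505 g.

92 g/day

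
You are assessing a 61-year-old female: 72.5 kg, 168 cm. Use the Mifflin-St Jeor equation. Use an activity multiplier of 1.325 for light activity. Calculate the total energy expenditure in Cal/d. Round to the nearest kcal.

1734 Cal/d

Mifflin-St Jeor (female): BMR = 10(72.5) + 6.25(168) − 5(61) − 161 = 725 + 1050 − 305 − 161 = 1309 kcal/day.
TEE = BMR × activity factor = 1309 × 1.325 = 1734.425 kcal/day.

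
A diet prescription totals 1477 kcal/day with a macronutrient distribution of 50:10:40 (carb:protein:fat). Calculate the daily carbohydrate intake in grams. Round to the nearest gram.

185 g/day

Carbohydrate energy = 50% × 1477 = 738.5 kcal.
At 4 kcal/g: 738.5 ÷ 4 = 184.625 g.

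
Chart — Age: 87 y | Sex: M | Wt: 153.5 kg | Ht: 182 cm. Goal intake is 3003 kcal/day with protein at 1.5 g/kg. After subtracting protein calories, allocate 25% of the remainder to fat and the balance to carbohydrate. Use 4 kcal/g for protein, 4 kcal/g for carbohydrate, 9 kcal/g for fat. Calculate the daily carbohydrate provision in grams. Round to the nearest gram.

Protein = 1.5 × 153.5 = 230.25 g → 230.25 × 4 = 921 kcal.
Non-protein calories = 3003 − 921 = 2082 kcal.
Fat: 25% × 2082 = 520.5 kcal; carbohydrate: 1561.5 kcal.
Carbohydrate: 1561.5 kcal ÷ 4 kcal/g = 390.375 g.

390 g/day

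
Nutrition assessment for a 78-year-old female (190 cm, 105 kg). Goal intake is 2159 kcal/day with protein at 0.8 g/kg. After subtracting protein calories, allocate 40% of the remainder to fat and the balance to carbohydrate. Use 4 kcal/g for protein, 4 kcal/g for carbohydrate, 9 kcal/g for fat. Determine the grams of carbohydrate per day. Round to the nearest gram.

273 g/day

Protein = 0.8 × 105 = 84 g → 84 × 4 = 336 kcal.
Non-protein calories = 2159 − 336 = 1823 kcal.
Fat: 40% × 1823 = 729.2 kcal; carbohydrate: 1093.8 kcal.
Carbohydrate: 1093.8 kcal ÷ 4 kcal/g = 273.45 g.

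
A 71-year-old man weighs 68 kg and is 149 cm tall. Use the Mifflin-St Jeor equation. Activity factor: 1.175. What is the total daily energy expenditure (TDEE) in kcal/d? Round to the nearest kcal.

1482 kcal/d

Mifflin-St Jeor (male): BMR = 10(68) + 6.25(149) − 5(71) + 5 = 680 + 931.25 − 355 + 5 = 1261.25 kcal/day.
TEE = BMR × activity factor = 1261.25 × 1.175 = 1481.9688 kcal/day.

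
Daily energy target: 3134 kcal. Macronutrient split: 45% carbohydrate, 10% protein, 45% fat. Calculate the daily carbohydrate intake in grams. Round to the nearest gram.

Carbohydrate energy = 45% × 3134 = 1410.3 kcal.
At 4 kcal/g: 1410.3 ÷ 4 = 352.575 g.

353 g/day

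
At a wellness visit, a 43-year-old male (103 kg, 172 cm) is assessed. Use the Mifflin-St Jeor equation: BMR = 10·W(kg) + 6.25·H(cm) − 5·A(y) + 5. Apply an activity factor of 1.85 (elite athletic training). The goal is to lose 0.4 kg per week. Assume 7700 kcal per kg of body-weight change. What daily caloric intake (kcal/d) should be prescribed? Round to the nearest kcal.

Mifflin-St Jeor (male): BMR = 10(103) + 6.25(172) − 5(43) + 5 = 1030 + 1075 − 215 + 5 = 1895 kcal/day.
TEE = 1895 × 1.85 = 3505.75 kcal/day.
Required daily deficit = 0.4 × 7700 ÷ 7 = 440 kcal/day.
Target intake = 3505.75 − 440 = 3065.75 kcal/day.

3066 kcal/d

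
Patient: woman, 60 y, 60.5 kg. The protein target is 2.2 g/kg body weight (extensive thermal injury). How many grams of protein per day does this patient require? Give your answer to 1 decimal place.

133.1 g/day

Protein = 2.2 g/kg × 60.5 kg = 133.1 g/day.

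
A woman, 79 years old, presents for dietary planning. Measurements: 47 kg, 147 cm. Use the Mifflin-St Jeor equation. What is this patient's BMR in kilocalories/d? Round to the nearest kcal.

833 kilocalories/d

Mifflin-St Jeor (female): BMR = 10(47) + 6.25(147) − 5(79) − 161 = 470 + 918.75 − 395 − 161 = 832.75 kcal/day.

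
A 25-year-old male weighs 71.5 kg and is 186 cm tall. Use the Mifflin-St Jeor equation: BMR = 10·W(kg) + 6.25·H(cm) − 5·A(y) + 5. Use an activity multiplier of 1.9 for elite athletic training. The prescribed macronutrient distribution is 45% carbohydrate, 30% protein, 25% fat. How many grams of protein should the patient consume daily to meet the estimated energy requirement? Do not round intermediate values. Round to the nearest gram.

250 g/day

Mifflin-St Jeor (male): BMR = 10(71.5) + 6.25(186) − 5(25) + 5 = 715 + 1162.5 − 125 + 5 = 1757.5 kcal/day.
TEE = 1757.5 × 1.9 = 3339.25 kcal/day.
Protein energy = 30% × 3339.25 = 1001.775 kcal.
Protein = 1001.775 ÷ 4 kcal/g = 250.4438 g.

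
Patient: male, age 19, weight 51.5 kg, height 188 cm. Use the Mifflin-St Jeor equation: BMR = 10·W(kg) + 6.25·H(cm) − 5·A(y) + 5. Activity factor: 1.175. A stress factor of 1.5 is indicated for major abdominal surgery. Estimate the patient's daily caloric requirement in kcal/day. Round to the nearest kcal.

Mifflin-St Jeor (male): BMR = 10(51.5) + 6.25(188) − 5(19) + 5 = 515 + 1175 − 95 + 5 = 1600 kcal/day.
TEE = BMR × activity factor = 1600 × 1.175 = 1880 kcal/day.
Apply stress factor: 1880 × 1.5 = 2820 kcal/day.

2820 kcal/day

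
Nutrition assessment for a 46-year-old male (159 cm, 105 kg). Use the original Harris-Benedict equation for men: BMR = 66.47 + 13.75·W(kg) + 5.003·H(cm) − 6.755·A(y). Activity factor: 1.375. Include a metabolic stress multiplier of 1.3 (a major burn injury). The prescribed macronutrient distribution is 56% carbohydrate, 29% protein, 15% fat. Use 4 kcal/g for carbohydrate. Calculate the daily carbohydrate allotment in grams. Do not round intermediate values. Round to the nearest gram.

499 g/day

Harris-Benedict: BMR = 66.47 + 13.75(105) + 5.003(159) − 6.755(46) = 1994.967 kcal/day.
TEE = 1994.967 × 1.375 = 2743.0796 kcal/day.
With stress factor 1.3: 2743.0796 × 1.3 = 3566.0035 kcal/day.
Carbohydrate energy = 56% × 3566.0035 = 1996.962 kcal.
Carbohydrate = 1996.962 ÷ 4 kcal/g = 499.2405 g.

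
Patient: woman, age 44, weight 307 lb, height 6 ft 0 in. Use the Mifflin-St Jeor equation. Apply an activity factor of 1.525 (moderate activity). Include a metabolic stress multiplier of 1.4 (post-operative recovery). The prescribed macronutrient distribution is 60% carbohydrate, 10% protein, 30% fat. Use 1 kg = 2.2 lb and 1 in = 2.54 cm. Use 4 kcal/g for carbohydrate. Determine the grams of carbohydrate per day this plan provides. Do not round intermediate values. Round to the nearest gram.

691 g/day

Convert to metric: weight = 307 ÷ 2.2 = 139.5455 kg; height = (6×12 + 0) × 2.54 = 72 × 2.54 = 182.88 cm.
Mifflin-St Jeor (female): BMR = 10(139.5455) + 6.25(182.88) − 5(44) − 161 = 1395.4545 + 1143 − 220 − 161 = 2157.4545 kcal/day.
TEE = 2157.4545 × 1.525 = 3290.1182 kcal/day.
With stress factor 1.4: 3290.1182 × 1.4 = 4606.1655 kcal/day.
Carbohydrate energy = 60% × 4606.1655 = 2763.6993 kcal.
Carbohydrate = 2763.6993 ÷ 4 kcal/g = 690.9248 g.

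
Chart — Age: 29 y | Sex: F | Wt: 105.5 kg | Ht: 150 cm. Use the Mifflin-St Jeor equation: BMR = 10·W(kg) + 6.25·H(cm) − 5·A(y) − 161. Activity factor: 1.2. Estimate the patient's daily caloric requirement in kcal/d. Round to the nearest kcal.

Mifflin-St Jeor (female): BMR = 10(105.5) + 6.25(150) − 5(29) − 161 = 1055 + 937.5 − 145 − 161 = 1686.5 kcal/day.
TEE = BMR × activity factor = 1686.5 × 1.2 = 2023.8 kcal/day.

2024 kcal/d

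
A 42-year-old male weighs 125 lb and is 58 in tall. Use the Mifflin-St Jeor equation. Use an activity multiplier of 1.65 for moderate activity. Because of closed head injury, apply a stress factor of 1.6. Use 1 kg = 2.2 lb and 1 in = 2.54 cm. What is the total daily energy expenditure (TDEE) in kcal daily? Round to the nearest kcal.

3390 kcal daily

Convert to metric: weight = 125 ÷ 2.2 = 56.8182 kg; height = 58 × 2.54 = 147.32 cm.
Mifflin-St Jeor (male): BMR = 10(56.8182) + 6.25(147.32) − 5(42) + 5 = 568.1818 + 920.75 − 210 + 5 = 1283.9318 kcal/day.
TEE = BMR × activity factor = 1283.9318 × 1.65 = 2118.4875 kcal/day.
Apply stress factor: 2118.4875 × 1.6 = 3389.58 kcal/day.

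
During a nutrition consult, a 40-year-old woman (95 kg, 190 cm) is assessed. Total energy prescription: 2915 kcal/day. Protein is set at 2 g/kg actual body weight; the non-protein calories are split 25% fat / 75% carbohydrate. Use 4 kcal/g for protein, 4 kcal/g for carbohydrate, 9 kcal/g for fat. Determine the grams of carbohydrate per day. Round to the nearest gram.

Protein = 2 × 95 = 190 g → 190 × 4 = 760 kcal.
Non-protein calories = 2915 − 760 = 2155 kcal.
Fat: 25% × 2155 = 538.75 kcal; carbohydrate: 1616.25 kcal.
Carbohydrate: 1616.25 kcal ÷ 4 kcal/g = 404.0625 g.

404 g/day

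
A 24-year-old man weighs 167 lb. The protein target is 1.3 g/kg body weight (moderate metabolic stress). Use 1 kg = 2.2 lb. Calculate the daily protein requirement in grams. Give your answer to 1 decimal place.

Weight in kg = 167 ÷ 2.2 = 75.9091 kg.
Protein = 1.3 g/kg × 75.9091 kg = 98.6818 g/day.

98.7 g/day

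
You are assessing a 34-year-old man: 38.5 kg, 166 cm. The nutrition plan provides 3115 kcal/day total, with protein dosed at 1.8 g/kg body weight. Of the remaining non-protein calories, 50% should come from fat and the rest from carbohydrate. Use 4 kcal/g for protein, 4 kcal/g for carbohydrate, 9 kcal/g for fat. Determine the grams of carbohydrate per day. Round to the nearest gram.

Protein = 1.8 × 38.5 = 69.3 g → 69.3 × 4 = 277.2 kcal.
Non-protein calories = 3115 − 277.2 = 2837.8 kcal.
Fat: 50% × 2837.8 = 1418.9 kcal; carbohydrate: 1418.9 kcal.
Carbohydrate: 1418.9 kcal ÷ 4 kcal/g = 354.725 g.

355 g/day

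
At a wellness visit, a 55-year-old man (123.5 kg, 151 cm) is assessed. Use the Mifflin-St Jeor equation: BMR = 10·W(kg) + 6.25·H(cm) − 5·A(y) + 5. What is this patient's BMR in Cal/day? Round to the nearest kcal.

Mifflin-St Jeor (male): BMR = 10(123.5) + 6.25(151) − 5(55) + 5 = 1235 + 943.75 − 275 + 5 = 1908.75 kcal/day.

1909 Cal/day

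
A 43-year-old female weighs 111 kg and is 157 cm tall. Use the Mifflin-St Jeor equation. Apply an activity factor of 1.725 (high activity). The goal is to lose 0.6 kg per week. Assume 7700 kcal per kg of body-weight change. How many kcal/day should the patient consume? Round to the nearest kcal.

2299 kcal/day

Mifflin-St Jeor (female): BMR = 10(111) + 6.25(157) − 5(43) − 161 = 1110 + 981.25 − 215 − 161 = 1715.25 kcal/day.
TEE = 1715.25 × 1.725 = 2958.8063 kcal/day.
Required daily deficit = 0.6 × 7700 ÷ 7 = 660 kcal/day.
Target intake = 2958.8063 − 660 = 2298.8063 kcal/day.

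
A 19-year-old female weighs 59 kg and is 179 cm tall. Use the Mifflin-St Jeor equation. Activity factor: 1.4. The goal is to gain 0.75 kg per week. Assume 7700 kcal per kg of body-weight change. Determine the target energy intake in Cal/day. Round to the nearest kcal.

Mifflin-St Jeor (female): BMR = 10(59) + 6.25(179) − 5(19) − 161 = 590 + 1118.75 − 95 − 161 = 1452.75 kcal/day.
TEE = 1452.75 × 1.4 = 2033.85 kcal/day.
Required daily surplus = 0.75 × 7700 ÷ 7 = 825 kcal/day.
Target intake = 2033.85 + 825 = 2858.85 kcal/day.

2859 Cal/day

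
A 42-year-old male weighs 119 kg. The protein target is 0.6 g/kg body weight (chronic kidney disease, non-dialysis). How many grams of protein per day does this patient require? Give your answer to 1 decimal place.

Protein = 0.6 g/kg × 119 kg = 71.4 g/day.

71.4 g/day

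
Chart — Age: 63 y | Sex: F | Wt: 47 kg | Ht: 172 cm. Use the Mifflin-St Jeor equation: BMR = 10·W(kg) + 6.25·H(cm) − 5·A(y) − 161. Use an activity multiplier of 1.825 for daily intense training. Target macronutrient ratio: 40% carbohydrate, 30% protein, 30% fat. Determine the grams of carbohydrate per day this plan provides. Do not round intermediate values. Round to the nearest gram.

Mifflin-St Jeor (female): BMR = 10(47) + 6.25(172) − 5(63) − 161 = 470 + 1075 − 315 − 161 = 1069 kcal/day.
TEE = 1069 × 1.825 = 1950.925 kcal/day.
Carbohydrate energy = 40% × 1950.925 = 780.37 kcal.
Carbohydrate = 780.37 ÷ 4 kcal/g = 195.0925 g.

195 g/day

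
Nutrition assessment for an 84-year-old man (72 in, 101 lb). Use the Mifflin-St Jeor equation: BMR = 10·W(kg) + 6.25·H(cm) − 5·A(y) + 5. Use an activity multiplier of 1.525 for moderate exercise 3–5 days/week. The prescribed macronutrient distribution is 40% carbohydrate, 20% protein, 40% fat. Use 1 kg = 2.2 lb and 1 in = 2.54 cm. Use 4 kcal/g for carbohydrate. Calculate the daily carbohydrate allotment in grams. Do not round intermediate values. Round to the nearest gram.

Convert to metric: weight = 101 ÷ 2.2 = 45.9091 kg; height = 72 × 2.54 = 182.88 cm.
Mifflin-St Jeor (male): BMR = 10(45.9091) + 6.25(182.88) − 5(84) + 5 = 459.0909 + 1143 − 420 + 5 = 1187.0909 kcal/day.
TEE = 1187.0909 × 1.525 = 1810.3136 kcal/day.
Carbohydrate energy = 40% × 1810.3136 = 724.1255 kcal.
Carbohydrate = 724.1255 ÷ 4 kcal/g = 181.0314 g.

181 g/day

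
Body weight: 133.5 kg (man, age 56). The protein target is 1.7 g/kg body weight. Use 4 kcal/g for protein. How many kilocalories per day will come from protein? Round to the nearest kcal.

Protein = 1.7 g/kg × 133.5 kg = 226.95 g/day.
Protein energy = 226.95 g × 4 kcal/g = 907.8 kcal/day.

908 kcal/day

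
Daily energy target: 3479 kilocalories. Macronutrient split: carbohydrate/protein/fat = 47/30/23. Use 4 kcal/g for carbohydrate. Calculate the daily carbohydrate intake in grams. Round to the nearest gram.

409 g/day

Carbohydrate energy = 47% × 3479 = 1635.13 kcal.
At 4 kcal/g: 1635.13 ÷ 4 = 408.7825 g.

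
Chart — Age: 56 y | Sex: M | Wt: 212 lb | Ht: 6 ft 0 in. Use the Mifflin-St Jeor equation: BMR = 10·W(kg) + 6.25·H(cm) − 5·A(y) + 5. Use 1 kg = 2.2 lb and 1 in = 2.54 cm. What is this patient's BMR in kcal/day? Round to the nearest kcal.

1832 kcal/day

Convert to metric: weight = 212 ÷ 2.2 = 96.3636 kg; height = (6×12 + 0) × 2.54 = 72 × 2.54 = 182.88 cm.
Mifflin-St Jeor (male): BMR = 10(96.3636) + 6.25(182.88) − 5(56) + 5 = 963.6364 + 1143 − 280 + 5 = 1831.6364 kcal/day.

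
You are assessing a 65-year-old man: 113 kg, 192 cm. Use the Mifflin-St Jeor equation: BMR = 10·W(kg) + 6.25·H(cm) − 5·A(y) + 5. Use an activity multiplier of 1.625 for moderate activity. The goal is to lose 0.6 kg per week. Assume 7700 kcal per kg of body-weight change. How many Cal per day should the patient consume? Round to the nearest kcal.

Mifflin-St Jeor (male): BMR = 10(113) + 6.25(192) − 5(65) + 5 = 1130 + 1200 − 325 + 5 = 2010 kcal/day.
TEE = 2010 × 1.625 = 3266.25 kcal/day.
Required daily deficit = 0.6 × 7700 ÷ 7 = 660 kcal/day.
Target intake = 3266.25 − 660 = 2606.25 kcal/day.

2606 Cal per day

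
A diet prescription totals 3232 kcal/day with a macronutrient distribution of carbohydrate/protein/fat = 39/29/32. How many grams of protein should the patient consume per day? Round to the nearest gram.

Protein energy = 29% × 3232 = 937.28 kcal.
At 4 kcal/g: 937.28 ÷ 4 = 234.32 g.

234 g/day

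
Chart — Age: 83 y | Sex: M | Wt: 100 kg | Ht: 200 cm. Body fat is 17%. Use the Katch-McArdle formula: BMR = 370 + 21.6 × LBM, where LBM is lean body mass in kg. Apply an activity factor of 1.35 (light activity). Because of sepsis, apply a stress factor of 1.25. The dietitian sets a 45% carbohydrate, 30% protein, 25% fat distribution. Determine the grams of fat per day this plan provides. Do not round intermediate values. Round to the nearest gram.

101 g/day

LBM = 100 × (1 − 0.17) = 83 kg. Katch-McArdle: BMR = 370 + 21.6 × 83 = 2162.8 kcal/day.
TEE = 2162.8 × 1.35 = 2919.78 kcal/day.
With stress factor 1.25: 2919.78 × 1.25 = 3649.725 kcal/day.
Fat energy = 25% × 3649.725 = 912.4313 kcal.
Fat = 912.4313 ÷ 9 kcal/g = 101.3813 g.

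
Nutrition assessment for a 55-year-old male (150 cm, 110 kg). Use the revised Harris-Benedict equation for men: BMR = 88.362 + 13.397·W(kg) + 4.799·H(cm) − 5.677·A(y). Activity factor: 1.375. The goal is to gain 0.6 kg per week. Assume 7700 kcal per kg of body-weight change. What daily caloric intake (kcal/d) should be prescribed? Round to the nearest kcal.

Harris-Benedict: BMR = 88.362 + 13.397(110) + 4.799(150) − 5.677(55) = 1969.647 kcal/day.
TEE = 1969.647 × 1.375 = 2708.2646 kcal/day.
Required daily surplus = 0.6 × 7700 ÷ 7 = 660 kcal/day.
Target intake = 2708.2646 + 660 = 3368.2646 kcal/day.

3368 kcal/d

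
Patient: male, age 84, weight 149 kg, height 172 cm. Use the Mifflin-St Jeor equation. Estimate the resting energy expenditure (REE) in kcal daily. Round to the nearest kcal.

2150 kcal daily

Mifflin-St Jeor (male): BMR = 10(149) + 6.25(172) − 5(84) + 5 = 1490 + 1075 − 420 + 5 = 2150 kcal/day.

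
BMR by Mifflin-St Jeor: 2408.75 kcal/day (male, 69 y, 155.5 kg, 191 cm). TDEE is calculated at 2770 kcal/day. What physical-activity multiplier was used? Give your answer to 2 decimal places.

1.15

Activity factor = TEE ÷ BMR = 2770 ÷ 2408.75 = 1.15.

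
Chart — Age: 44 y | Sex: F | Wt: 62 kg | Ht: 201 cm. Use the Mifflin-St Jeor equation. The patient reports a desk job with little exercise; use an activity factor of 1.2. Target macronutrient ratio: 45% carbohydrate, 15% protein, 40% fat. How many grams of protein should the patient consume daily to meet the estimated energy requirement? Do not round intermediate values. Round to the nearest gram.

67 g/day

Mifflin-St Jeor (female): BMR = 10(62) + 6.25(201) − 5(44) − 161 = 620 + 1256.25 − 220 − 161 = 1495.25 kcal/day.
TEE = 1495.25 × 1.2 = 1794.3 kcal/day.
Protein energy = 15% × 1794.3 = 269.145 kcal.
Protein = 269.145 ÷ 4 kcal/g = 67.2863 g.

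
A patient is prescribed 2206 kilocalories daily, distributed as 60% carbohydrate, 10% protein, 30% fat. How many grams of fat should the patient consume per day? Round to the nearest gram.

74 g/day

Fat energy = 30% × 2206 = 661.8 kcal.
At 9 kcal/g: 661.8 ÷ 9 = 73.5333 g.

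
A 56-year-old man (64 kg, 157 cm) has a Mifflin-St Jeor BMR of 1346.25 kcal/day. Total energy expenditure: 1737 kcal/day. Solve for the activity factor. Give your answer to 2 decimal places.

1.29

Activity factor = TEE ÷ BMR = 1737 ÷ 1346.25 = 1.29.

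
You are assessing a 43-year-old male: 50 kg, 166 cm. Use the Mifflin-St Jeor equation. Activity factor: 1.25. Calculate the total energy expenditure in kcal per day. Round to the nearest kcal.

1659 kcal per day

Mifflin-St Jeor (male): BMR = 10(50) + 6.25(166) − 5(43) + 5 = 500 + 1037.5 − 215 + 5 = 1327.5 kcal/day.
TEE = BMR × activity factor = 1327.5 × 1.25 = 1659.375 kcal/day.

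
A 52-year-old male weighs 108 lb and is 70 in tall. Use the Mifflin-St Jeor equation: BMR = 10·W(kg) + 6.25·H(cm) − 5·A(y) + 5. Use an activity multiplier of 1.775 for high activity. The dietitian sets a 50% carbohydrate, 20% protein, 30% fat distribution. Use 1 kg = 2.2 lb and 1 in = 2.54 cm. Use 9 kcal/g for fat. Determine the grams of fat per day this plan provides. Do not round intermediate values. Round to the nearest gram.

Convert to metric: weight = 108 ÷ 2.2 = 49.0909 kg; height = 70 × 2.54 = 177.8 cm.
Mifflin-St Jeor (male): BMR = 10(49.0909) + 6.25(177.8) − 5(52) + 5 = 490.9091 + 1111.25 − 260 + 5 = 1347.1591 kcal/day.
TEE = 1347.1591 × 1.775 = 2391.2074 kcal/day.
Fat energy = 30% × 2391.2074 = 717.3622 kcal.
Fat = 717.3622 ÷ 9 kcal/g = 79.7069 g.

80 g/day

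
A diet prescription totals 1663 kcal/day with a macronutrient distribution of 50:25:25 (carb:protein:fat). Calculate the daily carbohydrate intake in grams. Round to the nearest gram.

Carbohydrate energy = 50% × 1663 = 831.5 kcal.
At 4 kcal/g: 831.5 ÷ 4 = 207.875 g.

208 g/day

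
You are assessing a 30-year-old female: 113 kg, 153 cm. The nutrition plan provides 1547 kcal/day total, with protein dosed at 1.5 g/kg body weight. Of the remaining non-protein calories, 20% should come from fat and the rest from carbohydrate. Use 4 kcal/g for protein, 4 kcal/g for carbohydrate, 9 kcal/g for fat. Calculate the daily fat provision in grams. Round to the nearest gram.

19 g/day

Protein = 1.5 × 113 = 169.5 g → 169.5 × 4 = 678 kcal.
Non-protein calories = 1547 − 678 = 869 kcal.
Fat: 20% × 869 = 173.8 kcal; carbohydrate: 695.2 kcal.
Fat: 173.8 kcal ÷ 9 kcal/g = 19.3111 g.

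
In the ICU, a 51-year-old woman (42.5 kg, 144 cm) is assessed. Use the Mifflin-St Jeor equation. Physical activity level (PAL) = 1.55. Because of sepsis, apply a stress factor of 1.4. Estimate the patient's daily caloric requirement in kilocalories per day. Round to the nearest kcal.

1973 kilocalories per day

Mifflin-St Jeor (female): BMR = 10(42.5) + 6.25(144) − 5(51) − 161 = 425 + 900 − 255 − 161 = 909 kcal/day.
TEE = BMR × activity factor = 909 × 1.55 = 1408.95 kcal/day.
Apply stress factor: 1408.95 × 1.4 = 1972.53 kcal/day.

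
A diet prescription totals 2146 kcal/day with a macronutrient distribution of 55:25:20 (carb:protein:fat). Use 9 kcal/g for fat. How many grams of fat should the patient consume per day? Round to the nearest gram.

48 g/day

Fat energy = 20% × 2146 = 429.2 kcal.
At 9 kcal/g: 429.2 ÷ 9 = 47.6889 g.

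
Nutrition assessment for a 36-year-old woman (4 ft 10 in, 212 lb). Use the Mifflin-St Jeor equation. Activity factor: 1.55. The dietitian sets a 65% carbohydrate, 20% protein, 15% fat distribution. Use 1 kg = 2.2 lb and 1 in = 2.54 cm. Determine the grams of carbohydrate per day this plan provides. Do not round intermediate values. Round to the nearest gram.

389 g/day

Convert to metric: weight = 212 ÷ 2.2 = 96.3636 kg; height = (4×12 + 10) × 2.54 = 58 × 2.54 = 147.32 cm.
Mifflin-St Jeor (female): BMR = 10(96.3636) + 6.25(147.32) − 5(36) − 161 = 963.6364 + 920.75 − 180 − 161 = 1543.3864 kcal/day.
TEE = 1543.3864 × 1.55 = 2392.2489 kcal/day.
Carbohydrate energy = 65% × 2392.2489 = 1554.9618 kcal.
Carbohydrate = 1554.9618 ÷ 4 kcal/g = 388.7404 g.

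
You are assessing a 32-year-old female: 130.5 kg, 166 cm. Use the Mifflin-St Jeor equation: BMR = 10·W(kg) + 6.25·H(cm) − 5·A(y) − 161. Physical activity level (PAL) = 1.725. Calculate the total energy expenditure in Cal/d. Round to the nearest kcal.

Mifflin-St Jeor (female): BMR = 10(130.5) + 6.25(166) − 5(32) − 161 = 1305 + 1037.5 − 160 − 161 = 2021.5 kcal/day.
TEE = BMR × activity factor = 2021.5 × 1.725 = 3487.0875 kcal/day.

3487 Cal/d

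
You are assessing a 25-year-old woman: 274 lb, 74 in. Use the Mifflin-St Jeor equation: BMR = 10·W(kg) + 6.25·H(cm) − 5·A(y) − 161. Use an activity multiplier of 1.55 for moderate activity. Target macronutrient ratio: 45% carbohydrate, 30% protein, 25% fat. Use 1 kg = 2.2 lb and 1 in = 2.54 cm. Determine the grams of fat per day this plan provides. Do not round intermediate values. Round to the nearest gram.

Convert to metric: weight = 274 ÷ 2.2 = 124.5455 kg; height = 74 × 2.54 = 187.96 cm.
Mifflin-St Jeor (female): BMR = 10(124.5455) + 6.25(187.96) − 5(25) − 161 = 1245.4545 + 1174.75 − 125 − 161 = 2134.2045 kcal/day.
TEE = 2134.2045 × 1.55 = 3308.017 kcal/day.
Fat energy = 25% × 3308.017 = 827.0043 kcal.
Fat = 827.0043 ÷ 9 kcal/g = 91.8894 g.

92 g/day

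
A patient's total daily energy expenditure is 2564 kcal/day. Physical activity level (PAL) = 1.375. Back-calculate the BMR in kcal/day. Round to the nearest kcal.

1865 kcal/day

BMR = TEE ÷ activity factor = 2564 ÷ 1.375 = 1864.7273 kcal/day.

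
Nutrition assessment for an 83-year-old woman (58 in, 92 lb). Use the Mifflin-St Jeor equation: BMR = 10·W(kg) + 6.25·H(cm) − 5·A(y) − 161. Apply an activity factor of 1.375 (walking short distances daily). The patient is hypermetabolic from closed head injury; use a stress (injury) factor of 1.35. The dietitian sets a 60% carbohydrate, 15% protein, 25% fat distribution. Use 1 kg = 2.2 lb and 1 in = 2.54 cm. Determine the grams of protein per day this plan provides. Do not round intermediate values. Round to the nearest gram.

53 g/day

Convert to metric: weight = 92 ÷ 2.2 = 41.8182 kg; height = 58 × 2.54 = 147.32 cm.
Mifflin-St Jeor (female): BMR = 10(41.8182) + 6.25(147.32) − 5(83) − 161 = 418.1818 + 920.75 − 415 − 161 = 762.9318 kcal/day.
TEE = 762.9318 × 1.375 = 1049.0313 kcal/day.
With stress factor 1.35: 1049.0313 × 1.35 = 1416.1922 kcal/day.
Protein energy = 15% × 1416.1922 = 212.4288 kcal.
Protein = 212.4288 ÷ 4 kcal/g = 53.1072 g.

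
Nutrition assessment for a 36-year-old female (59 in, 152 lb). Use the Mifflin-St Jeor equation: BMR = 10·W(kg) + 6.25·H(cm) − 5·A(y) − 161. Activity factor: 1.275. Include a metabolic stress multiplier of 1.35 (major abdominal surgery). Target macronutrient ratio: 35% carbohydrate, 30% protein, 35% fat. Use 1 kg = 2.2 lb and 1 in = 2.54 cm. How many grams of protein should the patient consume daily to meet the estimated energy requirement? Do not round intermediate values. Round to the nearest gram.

166 g/day

Convert to metric: weight = 152 ÷ 2.2 = 69.0909 kg; height = 59 × 2.54 = 149.86 cm.
Mifflin-St Jeor (female): BMR = 10(69.0909) + 6.25(149.86) − 5(36) − 161 = 690.9091 + 936.625 − 180 − 161 = 1286.5341 kcal/day.
TEE = 1286.5341 × 1.275 = 1640.331 kcal/day.
With stress factor 1.35: 1640.331 × 1.35 = 2214.4468 kcal/day.
Protein energy = 30% × 2214.4468 = 664.334 kcal.
Protein = 664.334 ÷ 4 kcal/g = 166.0835 g.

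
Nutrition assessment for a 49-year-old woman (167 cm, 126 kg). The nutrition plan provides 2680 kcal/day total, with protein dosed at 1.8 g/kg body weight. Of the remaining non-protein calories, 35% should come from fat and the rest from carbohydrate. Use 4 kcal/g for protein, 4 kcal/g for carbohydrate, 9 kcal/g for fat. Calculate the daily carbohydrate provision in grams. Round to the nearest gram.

Protein = 1.8 × 126 = 226.8 g → 226.8 × 4 = 907.2 kcal.
Non-protein calories = 2680 − 907.2 = 1772.8 kcal.
Fat: 35% × 1772.8 = 620.48 kcal; carbohydrate: 1152.32 kcal.
Carbohydrate: 1152.32 kcal ÷ 4 kcal/g = 288.08 g.

288 g/day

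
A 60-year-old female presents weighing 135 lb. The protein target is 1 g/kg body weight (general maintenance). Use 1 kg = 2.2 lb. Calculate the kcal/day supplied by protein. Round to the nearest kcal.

245 kcal/day

Weight in kg = 135 ÷ 2.2 = 61.3636 kg.
Protein = 1 g/kg × 61.3636 kg = 61.3636 g/day.
Protein energy = 61.3636 g × 4 kcal/g = 245.4545 kcal/day.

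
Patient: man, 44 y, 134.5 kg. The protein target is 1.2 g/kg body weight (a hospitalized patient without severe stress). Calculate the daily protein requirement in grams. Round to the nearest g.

161 g/day

Protein = 1.2 g/kg × 134.5 kg = 161.4 g/day.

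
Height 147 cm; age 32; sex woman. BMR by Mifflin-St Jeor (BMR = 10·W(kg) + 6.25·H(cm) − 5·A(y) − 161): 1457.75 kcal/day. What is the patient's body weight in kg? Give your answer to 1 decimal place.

86.0 kg

1457.75 = 10·W + 6.25(147) − 5(32) − 161
10·W = 1457.75 − 597.75 = 860, so W = 86 kg.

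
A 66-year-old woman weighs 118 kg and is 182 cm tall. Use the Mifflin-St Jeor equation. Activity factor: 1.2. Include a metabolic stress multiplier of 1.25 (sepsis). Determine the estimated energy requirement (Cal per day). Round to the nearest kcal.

Mifflin-St Jeor (female): BMR = 10(118) + 6.25(182) − 5(66) − 161 = 1180 + 1137.5 − 330 − 161 = 1826.5 kcal/day.
TEE = BMR × activity factor = 1826.5 × 1.2 = 2191.8 kcal/day.
Apply stress factor: 2191.8 × 1.25 = 2739.75 kcal/day.

2740 Cal per day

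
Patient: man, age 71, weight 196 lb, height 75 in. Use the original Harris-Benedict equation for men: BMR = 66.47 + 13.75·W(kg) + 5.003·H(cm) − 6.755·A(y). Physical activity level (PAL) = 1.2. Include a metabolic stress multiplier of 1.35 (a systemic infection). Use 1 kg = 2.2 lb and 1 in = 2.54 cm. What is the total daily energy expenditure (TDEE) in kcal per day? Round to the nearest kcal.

Convert to metric: weight = 196 ÷ 2.2 = 89.0909 kg; height = 75 × 2.54 = 190.5 cm.
Harris-Benedict: BMR = 66.47 + 13.75(89.0909) + 5.003(190.5) − 6.755(71) = 1764.9365 kcal/day.
TEE = BMR × activity factor = 1764.9365 × 1.2 = 2117.9238 kcal/day.
Apply stress factor: 2117.9238 × 1.35 = 2859.1971 kcal/day.

2859 kcal per day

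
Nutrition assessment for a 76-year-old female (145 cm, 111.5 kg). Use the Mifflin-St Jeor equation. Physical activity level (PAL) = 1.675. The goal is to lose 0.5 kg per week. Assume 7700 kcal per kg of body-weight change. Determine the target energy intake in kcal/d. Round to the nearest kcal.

Mifflin-St Jeor (female): BMR = 10(111.5) + 6.25(145) − 5(76) − 161 = 1115 + 906.25 − 380 − 161 = 1480.25 kcal/day.
TEE = 1480.25 × 1.675 = 2479.4188 kcal/day.
Required daily deficit = 0.5 × 7700 ÷ 7 = 550 kcal/day.
Target intake = 2479.4188 − 550 = 1929.4188 kcal/day.

1929 kcal/d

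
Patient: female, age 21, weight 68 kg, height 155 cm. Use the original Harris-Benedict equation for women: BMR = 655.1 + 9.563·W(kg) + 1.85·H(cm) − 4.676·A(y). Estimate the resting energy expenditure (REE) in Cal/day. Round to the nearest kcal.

1494 Cal/day

Harris-Benedict: BMR = 655.1 + 9.563(68) + 1.85(155) − 4.676(21) = 1493.938 kcal/day.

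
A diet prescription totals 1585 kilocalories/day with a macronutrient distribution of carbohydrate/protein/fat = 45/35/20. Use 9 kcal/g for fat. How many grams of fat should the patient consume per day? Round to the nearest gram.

Fat energy = 20% × 1585 = 317 kcal.
At 9 kcal/g: 317 ÷ 9 = 35.2222 g.

35 g/day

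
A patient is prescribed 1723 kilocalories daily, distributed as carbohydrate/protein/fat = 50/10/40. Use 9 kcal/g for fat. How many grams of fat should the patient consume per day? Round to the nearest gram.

77 g/day

Fat energy = 40% × 1723 = 689.2 kcal.
At 9 kcal/g: 689.2 ÷ 9 = 76.5778 g.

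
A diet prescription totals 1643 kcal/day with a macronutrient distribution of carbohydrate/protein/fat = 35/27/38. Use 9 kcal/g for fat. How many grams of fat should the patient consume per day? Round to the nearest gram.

69 g/day

Fat energy = 38% × 1643 = 624.34 kcal.
At 9 kcal/g: 624.34 ÷ 9 = 69.3711 g.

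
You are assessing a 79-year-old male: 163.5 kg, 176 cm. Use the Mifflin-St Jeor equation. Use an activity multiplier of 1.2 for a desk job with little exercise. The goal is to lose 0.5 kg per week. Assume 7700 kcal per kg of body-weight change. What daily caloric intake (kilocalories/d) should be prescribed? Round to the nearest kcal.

Mifflin-St Jeor (male): BMR = 10(163.5) + 6.25(176) − 5(79) + 5 = 1635 + 1100 − 395 + 5 = 2345 kcal/day.
TEE = 2345 × 1.2 = 2814 kcal/day.
Required daily deficit = 0.5 × 7700 ÷ 7 = 550 kcal/day.
Target intake = 2814 − 550 = 2264 kcal/day.

2264 kilocalories/d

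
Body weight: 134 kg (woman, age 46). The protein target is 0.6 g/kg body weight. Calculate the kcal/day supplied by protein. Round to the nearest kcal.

Protein = 0.6 g/kg × 134 kg = 80.4 g/day.
Protein energy = 80.4 g × 4 kcal/g = 321.6 kcal/day.

322 kcal/day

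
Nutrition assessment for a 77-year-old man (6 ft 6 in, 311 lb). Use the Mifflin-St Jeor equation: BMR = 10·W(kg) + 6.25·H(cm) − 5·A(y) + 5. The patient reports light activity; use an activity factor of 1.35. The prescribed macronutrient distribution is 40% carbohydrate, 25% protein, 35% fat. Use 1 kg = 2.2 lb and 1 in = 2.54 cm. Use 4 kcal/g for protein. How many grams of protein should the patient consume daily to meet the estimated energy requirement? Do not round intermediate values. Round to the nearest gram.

Convert to metric: weight = 311 ÷ 2.2 = 141.3636 kg; height = (6×12 + 6) × 2.54 = 78 × 2.54 = 198.12 cm.
Mifflin-St Jeor (male): BMR = 10(141.3636) + 6.25(198.12) − 5(77) + 5 = 1413.6364 + 1238.25 − 385 + 5 = 2271.8864 kcal/day.
TEE = 2271.8864 × 1.35 = 3067.0466 kcal/day.
Protein energy = 25% × 3067.0466 = 766.7616 kcal.
Protein = 766.7616 ÷ 4 kcal/g = 191.6904 g.

192 g/day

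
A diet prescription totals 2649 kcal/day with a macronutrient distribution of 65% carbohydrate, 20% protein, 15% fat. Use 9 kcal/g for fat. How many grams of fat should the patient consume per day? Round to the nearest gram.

44 g/day

Fat energy = 15% × 2649 = 397.35 kcal.
At 9 kcal/g: 397.35 ÷ 9 = 44.15 g.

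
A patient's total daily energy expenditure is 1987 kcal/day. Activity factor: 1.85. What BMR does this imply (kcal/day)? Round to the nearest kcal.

BMR = TEE ÷ activity factor = 1987 ÷ 1.85 = 1074.0541 kcal/day.

1074 kcal/day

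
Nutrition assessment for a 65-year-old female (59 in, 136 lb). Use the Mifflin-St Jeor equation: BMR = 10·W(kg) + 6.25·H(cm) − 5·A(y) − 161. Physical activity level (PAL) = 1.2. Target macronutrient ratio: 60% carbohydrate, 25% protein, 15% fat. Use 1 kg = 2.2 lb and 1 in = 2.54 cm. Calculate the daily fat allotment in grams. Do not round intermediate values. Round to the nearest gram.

Convert to metric: weight = 136 ÷ 2.2 = 61.8182 kg; height = 59 × 2.54 = 149.86 cm.
Mifflin-St Jeor (female): BMR = 10(61.8182) + 6.25(149.86) − 5(65) − 161 = 618.1818 + 936.625 − 325 − 161 = 1068.8068 kcal/day.
TEE = 1068.8068 × 1.2 = 1282.5682 kcal/day.
Fat energy = 15% × 1282.5682 = 192.3852 kcal.
Fat = 192.3852 ÷ 9 kcal/g = 21.3761 g.

21 g/day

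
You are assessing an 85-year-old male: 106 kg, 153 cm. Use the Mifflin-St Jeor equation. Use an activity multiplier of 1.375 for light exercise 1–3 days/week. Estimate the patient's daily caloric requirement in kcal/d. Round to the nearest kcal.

2195 kcal/d

Mifflin-St Jeor (male): BMR = 10(106) + 6.25(153) − 5(85) + 5 = 1060 + 956.25 − 425 + 5 = 1596.25 kcal/day.
TEE = BMR × activity factor = 1596.25 × 1.375 = 2194.8438 kcal/day.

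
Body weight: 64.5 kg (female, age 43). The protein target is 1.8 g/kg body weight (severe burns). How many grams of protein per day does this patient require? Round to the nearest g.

Protein = 1.8 g/kg × 64.5 kg = 116.1 g/day.

116 g/day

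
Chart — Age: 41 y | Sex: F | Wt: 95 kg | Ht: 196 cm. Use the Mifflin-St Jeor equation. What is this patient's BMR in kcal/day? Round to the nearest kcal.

1809 kcal/day

Mifflin-St Jeor (female): BMR = 10(95) + 6.25(196) − 5(41) − 161 = 950 + 1225 − 205 − 161 = 1809 kcal/day.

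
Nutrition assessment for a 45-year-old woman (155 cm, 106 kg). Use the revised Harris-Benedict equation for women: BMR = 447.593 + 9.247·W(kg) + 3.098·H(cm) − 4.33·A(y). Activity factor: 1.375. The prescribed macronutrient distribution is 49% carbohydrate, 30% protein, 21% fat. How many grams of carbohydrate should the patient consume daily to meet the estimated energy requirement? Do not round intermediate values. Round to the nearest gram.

Harris-Benedict: BMR = 447.593 + 9.247(106) + 3.098(155) − 4.33(45) = 1713.115 kcal/day.
TEE = 1713.115 × 1.375 = 2355.5331 kcal/day.
Carbohydrate energy = 49% × 2355.5331 = 1154.2112 kcal.
Carbohydrate = 1154.2112 ÷ 4 kcal/g = 288.5528 g.

289 g/day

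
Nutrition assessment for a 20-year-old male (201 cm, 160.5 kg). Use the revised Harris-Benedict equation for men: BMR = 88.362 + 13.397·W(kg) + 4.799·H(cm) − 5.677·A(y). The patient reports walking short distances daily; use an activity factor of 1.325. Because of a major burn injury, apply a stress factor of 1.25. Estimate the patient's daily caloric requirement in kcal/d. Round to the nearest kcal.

5117 kcal/d

Harris-Benedict: BMR = 88.362 + 13.397(160.5) + 4.799(201) − 5.677(20) = 3089.6395 kcal/day.
TEE = BMR × activity factor = 3089.6395 × 1.325 = 4093.7723 kcal/day.
Apply stress factor: 4093.7723 × 1.25 = 5117.2154 kcal/day.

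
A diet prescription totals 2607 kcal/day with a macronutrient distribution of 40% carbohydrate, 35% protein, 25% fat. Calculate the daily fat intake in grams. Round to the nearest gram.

72 g/day

Fat energy = 25% × 2607 = 651.75 kcal.
At 9 kcal/g: 651.75 ÷ 9 = 72.4167 g.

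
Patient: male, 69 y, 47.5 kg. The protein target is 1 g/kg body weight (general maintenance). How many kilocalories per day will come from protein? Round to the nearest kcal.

190 kcal/day

Protein = 1 g/kg × 47.5 kg = 47.5 g/day.
Protein energy = 47.5 g × 4 kcal/g = 190 kcal/day.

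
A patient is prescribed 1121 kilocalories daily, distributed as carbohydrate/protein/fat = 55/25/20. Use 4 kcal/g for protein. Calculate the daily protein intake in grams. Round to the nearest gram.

Protein energy = 25% × 1121 = 280.25 kcal.
At 4 kcal/g: 280.25 ÷ 4 = 70.0625 g.

70 g/day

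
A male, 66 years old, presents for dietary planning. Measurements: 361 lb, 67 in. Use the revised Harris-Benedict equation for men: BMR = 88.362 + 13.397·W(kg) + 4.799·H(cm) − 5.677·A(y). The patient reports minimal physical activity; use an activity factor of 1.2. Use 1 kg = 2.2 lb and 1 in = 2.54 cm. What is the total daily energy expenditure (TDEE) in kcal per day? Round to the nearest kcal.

Convert to metric: weight = 361 ÷ 2.2 = 164.0909 kg; height = 67 × 2.54 = 170.18 cm.
Harris-Benedict: BMR = 88.362 + 13.397(164.0909) + 4.799(170.18) − 5.677(66) = 2728.6997 kcal/day.
TEE = BMR × activity factor = 2728.6997 × 1.2 = 3274.4397 kcal/day.

3274 kcal per day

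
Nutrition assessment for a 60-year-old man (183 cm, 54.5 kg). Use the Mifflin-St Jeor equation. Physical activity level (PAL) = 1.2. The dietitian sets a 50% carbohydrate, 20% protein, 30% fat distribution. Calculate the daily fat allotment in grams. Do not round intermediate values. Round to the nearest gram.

56 g/day

Mifflin-St Jeor (male): BMR = 10(54.5) + 6.25(183) − 5(60) + 5 = 545 + 1143.75 − 300 + 5 = 1393.75 kcal/day.
TEE = 1393.75 × 1.2 = 1672.5 kcal/day.
Fat energy = 30% × 1672.5 = 501.75 kcal.
Fat = 501.75 ÷ 9 kcal/g = 55.75 g.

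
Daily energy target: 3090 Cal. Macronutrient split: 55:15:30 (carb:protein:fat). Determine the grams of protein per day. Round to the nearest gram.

116 g/day

Protein energy = 15% × 3090 = 463.5 kcal.
At 4 kcal/g: 463.5 ÷ 4 = 115.875 g.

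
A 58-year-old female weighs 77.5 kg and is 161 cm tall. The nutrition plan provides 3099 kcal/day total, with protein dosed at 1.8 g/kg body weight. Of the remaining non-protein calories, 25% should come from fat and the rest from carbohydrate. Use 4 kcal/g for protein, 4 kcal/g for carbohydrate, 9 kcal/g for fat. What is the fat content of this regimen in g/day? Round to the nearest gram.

71 g/day

Protein = 1.8 × 77.5 = 139.5 g → 139.5 × 4 = 558 kcal.
Non-protein calories = 3099 − 558 = 2541 kcal.
Fat: 25% × 2541 = 635.25 kcal; carbohydrate: 1905.75 kcal.
Fat: 635.25 kcal ÷ 9 kcal/g = 70.5833 g.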